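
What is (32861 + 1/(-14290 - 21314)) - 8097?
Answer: 881697455/35604 ≈ 24764.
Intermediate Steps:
(32861 + 1/(-14290 - 21314)) - 8097 = (32861 + 1/(-35604)) - 8097 = (32861 - 1/35604) - 8097 = 1169983043/35604 - 8097 = 881697455/35604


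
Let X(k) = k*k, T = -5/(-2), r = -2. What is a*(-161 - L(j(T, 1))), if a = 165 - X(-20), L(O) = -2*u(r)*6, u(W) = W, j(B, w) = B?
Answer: 43475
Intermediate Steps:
T = 5/2 (T = -5*(-½) = 5/2 ≈ 2.5000)
X(k) = k²
L(O) = 24 (L(O) = -2*(-2)*6 = 4*6 = 24)
a = -235 (a = 165 - 1*(-20)² = 165 - 1*400 = 165 - 400 = -235)
a*(-161 - L(j(T, 1))) = -235*(-161 - 1*24) = -235*(-161 - 24) = -235*(-185) = 43475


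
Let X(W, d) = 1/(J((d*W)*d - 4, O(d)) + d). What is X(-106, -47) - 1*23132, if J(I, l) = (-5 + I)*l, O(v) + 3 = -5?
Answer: -43332180923/1873257 ≈ -23132.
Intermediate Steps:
O(v) = -8 (O(v) = -3 - 5 = -8)
J(I, l) = l*(-5 + I)
X(W, d) = 1/(72 + d - 8*W*d²) (X(W, d) = 1/(-8*(-5 + ((d*W)*d - 4)) + d) = 1/(-8*(-5 + ((W*d)*d - 4)) + d) = 1/(-8*(-5 + (W*d² - 4)) + d) = 1/(-8*(-5 + (-4 + W*d²)) + d) = 1/(-8*(-9 + W*d²) + d) = 1/((72 - 8*W*d²) + d) = 1/(72 + d - 8*W*d²))
X(-106, -47) - 1*23132 = 1/(72 - 47 - 8*(-106)*(-47)²) - 1*23132 = 1/(72 - 47 - 8*(-106)*2209) - 23132 = 1/(72 - 47 + 1873232) - 23132 = 1/1873257 - 23132 = -43332180923/1873257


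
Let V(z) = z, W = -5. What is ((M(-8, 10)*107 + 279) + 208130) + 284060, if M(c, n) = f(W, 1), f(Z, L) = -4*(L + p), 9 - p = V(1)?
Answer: 488617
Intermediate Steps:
p = 8 (p = 9 - 1*1 = 9 - 1 = 8)
f(Z, L) = -32 - 4*L (f(Z, L) = -4*(L + 8) = -4*(8 + L) = -32 - 4*L)
M(c, n) = -36 (M(c, n) = -32 - 4*1 = -32 - 4 = -36)
((M(-8, 10)*107 + 279) + 208130) + 284060 = ((-36*107 + 279) + 208130) + 284060 = ((-3852 + 279) + 208130) + 284060 = (-3573 + 208130) + 284060 = 204557 + 284060 = 488617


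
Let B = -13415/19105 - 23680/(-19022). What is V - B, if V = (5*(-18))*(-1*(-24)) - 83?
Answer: -81533776660/36341531 ≈ -2243.5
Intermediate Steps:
V = -2243 (V = -90*24 - 83 = -2160 - 83 = -2243)
B = 19722627/36341531 (B = -13415*1/19105 - 23680*(-1/19022) = -2683/3821 + 11840/9511 = 19722627/36341531 ≈ 0.54270)
V - B = -2243 - 1*19722627/36341531 = -2243 - 19722627/36341531 = -81533776660/36341531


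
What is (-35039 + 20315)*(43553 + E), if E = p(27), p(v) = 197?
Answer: -644175000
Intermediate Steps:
E = 197
(-35039 + 20315)*(43553 + E) = (-35039 + 20315)*(43553 + 197) = -14724*43750 = -644175000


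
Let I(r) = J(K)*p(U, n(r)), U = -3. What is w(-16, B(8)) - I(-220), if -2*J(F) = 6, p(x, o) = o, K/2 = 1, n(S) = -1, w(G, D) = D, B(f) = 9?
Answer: 6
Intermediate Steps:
K = 2 (K = 2*1 = 2)
J(F) = -3 (J(F) = -1/2*6 = -3)
I(r) = 3 (I(r) = -3*(-1) = 3)
w(-16, B(8)) - I(-220) = 9 - 1*3 = 9 - 3 = 6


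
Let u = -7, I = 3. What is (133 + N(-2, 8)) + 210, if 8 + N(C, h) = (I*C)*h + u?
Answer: 280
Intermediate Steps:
N(C, h) = -15 + 3*C*h (N(C, h) = -8 + ((3*C)*h - 7) = -8 + (3*C*h - 7) = -8 + (-7 + 3*C*h) = -15 + 3*C*h)
(133 + N(-2, 8)) + 210 = (133 + (-15 + 3*(-2)*8)) + 210 = (133 + (-15 - 48)) + 210 = (133 - 63) + 210 = 70 + 210 = 280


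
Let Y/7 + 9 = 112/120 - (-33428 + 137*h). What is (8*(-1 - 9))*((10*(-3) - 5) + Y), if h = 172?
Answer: -16549568/3 ≈ -5.5165e+6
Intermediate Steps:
Y = 1034873/15 (Y = -63 + 7*(112/120 - 137/(1/(172 - 244))) = -63 + 7*(112*(1/120) - 137/(1/(-72))) = -63 + 7*(14/15 - 137/(-1/72)) = -63 + 7*(14/15 - 137*(-72)) = -63 + 7*(14/15 + 9864) = -63 + 7*(147974/15) = -63 + 1035818/15 = 1034873/15 ≈ 68992.)
(8*(-1 - 9))*((10*(-3) - 5) + Y) = (8*(-1 - 9))*((10*(-3) - 5) + 1034873/15) = (8*(-10))*((-30 - 5) + 1034873/15) = -80*(-35 + 1034873/15) = -80*1034348/15 = -16549568/3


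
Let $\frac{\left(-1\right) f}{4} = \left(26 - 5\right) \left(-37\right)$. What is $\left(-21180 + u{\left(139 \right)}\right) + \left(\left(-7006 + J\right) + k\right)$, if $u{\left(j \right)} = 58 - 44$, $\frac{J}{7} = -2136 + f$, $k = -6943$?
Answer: $-28311$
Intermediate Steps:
$f = 3108$ ($f = - 4 \left(26 - 5\right) \left(-37\right) = - 4 \cdot 21 \left(-37\right) = \left(-4\right) \left(-777\right) = 3108$)
$J = 6804$ ($J = 7 \left(-2136 + 3108\right) = 7 \cdot 972 = 6804$)
$u{\left(j \right)} = 14$
$\left(-21180 + u{\left(139 \right)}\right) + \left(\left(-7006 + J\right) + k\right) = \left(-21180 + 14\right) + \left(\left(-7006 + 6804\right) - 6943\right) = -21166 - 7145 = -28311$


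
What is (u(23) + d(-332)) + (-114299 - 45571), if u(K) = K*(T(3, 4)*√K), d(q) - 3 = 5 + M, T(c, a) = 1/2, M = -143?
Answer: -160005 + 23*√23/2 ≈ -1.5995e+5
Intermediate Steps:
T(c, a) = ½
d(q) = -135 (d(q) = 3 + (5 - 143) = 3 - 138 = -135)
u(K) = K^(3/2)/2 (u(K) = K*(√K/2) = K^(3/2)/2)
(u(23) + d(-332)) + (-114299 - 45571) = (23^(3/2)/2 - 135) + (-114299 - 45571) = ((23*√23)/2 - 135) - 159870 = (23*√23/2 - 135) - 159870 = (-135 + 23*√23/2) - 159870 = -160005 + 23*√23/2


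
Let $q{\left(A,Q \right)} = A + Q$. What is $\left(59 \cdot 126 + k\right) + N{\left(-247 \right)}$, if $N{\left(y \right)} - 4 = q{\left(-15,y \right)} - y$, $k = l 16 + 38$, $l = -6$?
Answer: $7365$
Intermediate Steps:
$k = -58$ ($k = \left(-6\right) 16 + 38 = -96 + 38 = -58$)
$N{\left(y \right)} = -11$ ($N{\left(y \right)} = 4 + \left(\left(-15 + y\right) - y\right) = 4 - 15 = -11$)
$\left(59 \cdot 126 + k\right) + N{\left(-247 \right)} = \left(59 \cdot 126 - 58\right) - 11 = \left(7434 - 58\right) - 11 = 7376 - 11 = 7365$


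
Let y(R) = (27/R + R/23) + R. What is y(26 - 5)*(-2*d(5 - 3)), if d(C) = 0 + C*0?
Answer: 0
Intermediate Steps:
d(C) = 0 (d(C) = 0 + 0 = 0)
y(R) = 27/R + 24*R/23 (y(R) = (27/R + R*(1/23)) + R = (27/R + R/23) + R = 27/R + 24*R/23)
y(26 - 5)*(-2*d(5 - 3)) = (27/(26 - 5) + 24*(26 - 5)/23)*(-2*0) = (27/21 + (24/23)*21)*0 = (27*(1/21) + 504/23)*0 = (9/7 + 504/23)*0 = (3735/161)*0 = 0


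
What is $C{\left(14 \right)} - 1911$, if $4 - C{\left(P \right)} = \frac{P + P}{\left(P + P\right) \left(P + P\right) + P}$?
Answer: $- \frac{108701}{57} \approx -1907.0$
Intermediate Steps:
$C{\left(P \right)} = 4 - \frac{2 P}{P + 4 P^{2}}$ ($C{\left(P \right)} = 4 - \frac{P + P}{\left(P + P\right) \left(P + P\right) + P} = 4 - \frac{2 P}{2 P 2 P + P} = 4 - \frac{2 P}{4 P^{2} + P} = 4 - \frac{2 P}{P + 4 P^{2}}$)
$C{\left(14 \right)} - 1911 = \frac{2 \left(1 + 8 \cdot 14\right)}{1 + 4 \cdot 14} - 1911 = \frac{2 \left(1 + 112\right)}{1 + 56} - 1911 = 2 \cdot \frac{1}{57} \cdot 113 - 1911 = \frac{226}{57} - 1911 = - \frac{108701}{57}$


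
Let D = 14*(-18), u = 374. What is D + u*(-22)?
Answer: -8480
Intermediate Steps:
D = -252
D + u*(-22) = -252 + 374*(-22) = -252 - 8228 = -8480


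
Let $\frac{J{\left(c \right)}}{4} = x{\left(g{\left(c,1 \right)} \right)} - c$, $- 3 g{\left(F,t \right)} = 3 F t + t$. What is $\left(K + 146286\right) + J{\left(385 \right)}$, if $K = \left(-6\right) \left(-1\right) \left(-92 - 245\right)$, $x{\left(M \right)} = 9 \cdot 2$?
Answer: $142796$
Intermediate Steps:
$g{\left(F,t \right)} = - \frac{t}{3} - F t$ ($g{\left(F,t \right)} = - \frac{3 F t + t}{3} = - \frac{t + 3 F t}{3} = - \frac{t}{3} - F t$)
$x{\left(M \right)} = 18$
$J{\left(c \right)} = 72 - 4 c$ ($J{\left(c \right)} = 4 \left(18 - c\right) = 72 - 4 c$)
$K = -2022$ ($K = 6 \left(-337\right) = -2022$)
$\left(K + 146286\right) + J{\left(385 \right)} = \left(-2022 + 146286\right) + \left(72 - 1540\right) = 144264 + \left(72 - 1540\right) = 144264 - 1468 = 142796$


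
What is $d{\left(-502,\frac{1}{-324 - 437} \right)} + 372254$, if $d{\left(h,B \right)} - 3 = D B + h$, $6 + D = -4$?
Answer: $\frac{282905565}{761} \approx 3.7176 \cdot 10^{5}$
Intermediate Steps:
$D = -10$ ($D = -6 - 4 = -10$)
$d{\left(h,B \right)} = 3 + h - 10 B$ ($d{\left(h,B \right)} = 3 - \left(- h + 10 B\right) = 3 + h - 10 B$)
$d{\left(-502,\frac{1}{-324 - 437} \right)} + 372254 = \left(3 - 502 - \frac{10}{-324 - 437}\right) + 372254 = \left(3 - 502 - \frac{10}{-761}\right) + 372254 = \left(3 - 502 - - \frac{10}{761}\right) + 372254 = \left(3 - 502 + \frac{10}{761}\right) + 372254 = - \frac{379729}{761} + 372254 = \frac{282905565}{761}$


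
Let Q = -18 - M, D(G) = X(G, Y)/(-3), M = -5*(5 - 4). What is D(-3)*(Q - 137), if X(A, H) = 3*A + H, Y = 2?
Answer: -350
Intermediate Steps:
X(A, H) = H + 3*A
M = -5 (M = -5*1 = -5)
D(G) = -2/3 - G (D(G) = (2 + 3*G)/(-3) = (2 + 3*G)*(-1/3) = -2/3 - G)
Q = -13 (Q = -18 - 1*(-5) = -18 + 5 = -13)
D(-3)*(Q - 137) = (-2/3 - 1*(-3))*(-13 - 137) = (-2/3 + 3)*(-150) = (7/3)*(-150) = -350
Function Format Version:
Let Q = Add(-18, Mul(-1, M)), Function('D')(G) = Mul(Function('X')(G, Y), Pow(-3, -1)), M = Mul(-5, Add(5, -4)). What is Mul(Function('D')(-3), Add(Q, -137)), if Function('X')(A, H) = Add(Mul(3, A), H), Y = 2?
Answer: -350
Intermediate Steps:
Function('X')(A, H) = Add(H, Mul(3, A))
M = -5 (M = Mul(-5, 1) = -5)
Function('D')(G) = Add(Rational(-2, 3), Mul(-1, G)) (Function('D')(G) = Mul(Add(2, Mul(3, G)), Pow(-3, -1)) = Mul(Add(2, Mul(3, G)), Rational(-1, 3)) = Add(Rational(-2, 3), Mul(-1, G)))
Q = -13 (Q = Add(-18, Mul(-1, -5)) = Add(-18, 5) = -13)
Mul(Function('D')(-3), Add(Q, -137)) = Mul(Add(Rational(-2, 3), Mul(-1, -3)), Add(-13, -137)) = Mul(Add(Rational(-2, 3), 3), -150) = Mul(Rational(7, 3), -150) = -350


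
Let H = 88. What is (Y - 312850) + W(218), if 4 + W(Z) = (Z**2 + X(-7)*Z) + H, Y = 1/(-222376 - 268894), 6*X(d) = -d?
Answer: -390541473013/1473810 ≈ -2.6499e+5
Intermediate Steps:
X(d) = -d/6 (X(d) = (-d)/6 = -d/6)
Y = -1/491270 (Y = 1/(-491270) = -1/491270 ≈ -2.0355e-6)
W(Z) = 84 + Z**2 + 7*Z/6 (W(Z) = -4 + ((Z**2 + (-1/6*(-7))*Z) + 88) = -4 + ((Z**2 + 7*Z/6) + 88) = -4 + (88 + Z**2 + 7*Z/6) = 84 + Z**2 + 7*Z/6)
(Y - 312850) + W(218) = (-1/491270 - 312850) + (84 + 218**2 + (7/6)*218) = -153693819501/491270 + (84 + 47524 + 763/3) = -153693819501/491270 + 143587/3 = -390541473013/1473810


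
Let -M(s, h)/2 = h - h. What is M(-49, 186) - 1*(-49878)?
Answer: 49878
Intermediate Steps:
M(s, h) = 0 (M(s, h) = -2*(h - h) = -2*0 = 0)
M(-49, 186) - 1*(-49878) = 0 - 1*(-49878) = 0 + 49878 = 49878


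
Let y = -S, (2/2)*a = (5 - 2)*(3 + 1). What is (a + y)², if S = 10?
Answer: 4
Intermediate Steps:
a = 12 (a = (5 - 2)*(3 + 1) = 3*4 = 12)
y = -10 (y = -1*10 = -10)
(a + y)² = (12 - 10)² = 2² = 4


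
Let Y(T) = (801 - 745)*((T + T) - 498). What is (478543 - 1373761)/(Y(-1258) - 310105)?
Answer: 895218/478889 ≈ 1.8694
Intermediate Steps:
Y(T) = -27888 + 112*T (Y(T) = 56*(2*T - 498) = 56*(-498 + 2*T) = -27888 + 112*T)
(478543 - 1373761)/(Y(-1258) - 310105) = (478543 - 1373761)/((-27888 + 112*(-1258)) - 310105) = -895218/((-27888 - 140896) - 310105) = -895218/(-168784 - 310105) = -895218/(-478889) = -895218*(-1/478889) = 895218/478889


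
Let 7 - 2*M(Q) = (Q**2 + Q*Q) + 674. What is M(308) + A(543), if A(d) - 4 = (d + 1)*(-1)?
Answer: -191475/2 ≈ -95738.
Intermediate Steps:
A(d) = 3 - d (A(d) = 4 + (d + 1)*(-1) = 4 + (1 + d)*(-1) = 4 + (-1 - d) = 3 - d)
M(Q) = -667/2 - Q**2 (M(Q) = 7/2 - ((Q**2 + Q*Q) + 674)/2 = 7/2 - ((Q**2 + Q**2) + 674)/2 = 7/2 - (2*Q**2 + 674)/2 = 7/2 - (674 + 2*Q**2)/2 = 7/2 + (-337 - Q**2) = -667/2 - Q**2)
M(308) + A(543) = (-667/2 - 1*308**2) + (3 - 1*543) = (-667/2 - 1*94864) + (3 - 543) = (-667/2 - 94864) - 540 = -190395/2 - 540 = -191475/2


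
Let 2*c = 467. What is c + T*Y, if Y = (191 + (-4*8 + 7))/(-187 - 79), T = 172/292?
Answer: 4526965/19418 ≈ 233.13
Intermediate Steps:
T = 43/73 (T = 172*(1/292) = 43/73 ≈ 0.58904)
c = 467/2 (c = (1/2)*467 = 467/2 ≈ 233.50)
Y = -83/133 (Y = (191 + (-32 + 7))/(-266) = (191 - 25)*(-1/266) = 166*(-1/266) = -83/133 ≈ -0.62406)
c + T*Y = 467/2 + (43/73)*(-83/133) = 467/2 - 3569/9709 = 4526965/19418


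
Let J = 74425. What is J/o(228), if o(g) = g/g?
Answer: 74425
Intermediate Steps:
o(g) = 1
J/o(228) = 74425/1 = 74425*1 = 74425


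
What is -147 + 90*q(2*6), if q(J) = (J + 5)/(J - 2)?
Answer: 6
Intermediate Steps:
q(J) = (5 + J)/(-2 + J)
-147 + 90*q(2*6) = -147 + 90*((5 + 2*6)/(-2 + 2*6)) = -147 + 90*((5 + 12)/(-2 + 12)) = -147 + 90*(17/10) = -147 + 153 = 6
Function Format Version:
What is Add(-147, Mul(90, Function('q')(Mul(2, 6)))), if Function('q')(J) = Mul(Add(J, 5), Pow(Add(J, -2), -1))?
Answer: 6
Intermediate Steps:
Function('q')(J) = Mul(Pow(Add(-2, J), -1), Add(5, J)) (Function('q')(J) = Mul(Add(5, J), Pow(Add(-2, J), -1)) = Mul(Pow(Add(-2, J), -1), Add(5, J)))
Add(-147, Mul(90, Function('q')(Mul(2, 6)))) = Add(-147, Mul(90, Mul(Pow(Add(-2, Mul(2, 6)), -1), Add(5, Mul(2, 6))))) = Add(-147, Mul(90, Mul(Pow(Add(-2, 12), -1), Add(5, 12)))) = Add(-147, Mul(90, Mul(Pow(10, -1), 17))) = Add(-147, Mul(90, Mul(Rational(1, 10), 17))) = Add(-147, Mul(90, Rational(17, 10))) = Add(-147, 153) = 6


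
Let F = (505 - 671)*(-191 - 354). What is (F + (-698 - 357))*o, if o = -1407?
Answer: -125806905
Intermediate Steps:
F = 90470 (F = -166*(-545) = 90470)
(F + (-698 - 357))*o = (90470 + (-698 - 357))*(-1407) = (90470 - 1055)*(-1407) = 89415*(-1407) = -125806905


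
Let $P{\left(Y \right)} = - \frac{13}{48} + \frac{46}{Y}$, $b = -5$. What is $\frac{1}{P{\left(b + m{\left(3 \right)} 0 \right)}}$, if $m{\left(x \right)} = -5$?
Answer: $- \frac{240}{2273} \approx -0.10559$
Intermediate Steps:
$P{\left(Y \right)} = - \frac{13}{48} + \frac{46}{Y}$ ($P{\left(Y \right)} = \left(-13\right) \frac{1}{48} + \frac{46}{Y} = - \frac{13}{48} + \frac{46}{Y}$)
$\frac{1}{P{\left(b + m{\left(3 \right)} 0 \right)}} = \frac{1}{- \frac{13}{48} + \frac{46}{-5 - 0}} = \frac{1}{- \frac{13}{48} + \frac{46}{-5 + 0}} = \frac{1}{- \frac{13}{48} + \frac{46}{-5}} = \frac{1}{- \frac{13}{48} + 46 \left(- \frac{1}{5}\right)} = \frac{1}{- \frac{13}{48} - \frac{46}{5}} = \frac{1}{- \frac{2273}{240}} = - \frac{240}{2273}$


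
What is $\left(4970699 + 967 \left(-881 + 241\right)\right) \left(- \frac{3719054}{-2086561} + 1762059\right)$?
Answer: $\frac{16000103611919080307}{2086561} \approx 7.6682 \cdot 10^{12}$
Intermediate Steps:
$\left(4970699 + 967 \left(-881 + 241\right)\right) \left(- \frac{3719054}{-2086561} + 1762059\right) = \left(4970699 + 967 \left(-640\right)\right) \left(\left(-3719054\right) \left(- \frac{1}{2086561}\right) + 1762059\right) = \left(4970699 - 618880\right) \left(\frac{3719054}{2086561} + 1762059\right) = 4351819 \cdot \frac{3676647308153}{2086561} = \frac{16000103611919080307}{2086561}$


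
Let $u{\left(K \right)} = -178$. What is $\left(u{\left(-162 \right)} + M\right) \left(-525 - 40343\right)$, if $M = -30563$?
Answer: $1256323188$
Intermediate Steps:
$\left(u{\left(-162 \right)} + M\right) \left(-525 - 40343\right) = \left(-178 - 30563\right) \left(-525 - 40343\right) = \left(-30741\right) \left(-40868\right) = 1256323188$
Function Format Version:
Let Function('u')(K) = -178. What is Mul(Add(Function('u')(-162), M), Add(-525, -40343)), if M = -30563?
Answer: 1256323188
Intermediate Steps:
Mul(Add(Function('u')(-162), M), Add(-525, -40343)) = Mul(Add(-178, -30563), Add(-525, -40343)) = Mul(-30741, -40868) = 1256323188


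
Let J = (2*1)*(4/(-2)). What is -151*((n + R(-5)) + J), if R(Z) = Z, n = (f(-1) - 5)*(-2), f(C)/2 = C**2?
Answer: 453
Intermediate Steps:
f(C) = 2*C**2
n = 6 (n = (2*(-1)**2 - 5)*(-2) = (2*1 - 5)*(-2) = (2 - 5)*(-2) = -3*(-2) = 6)
J = -4 (J = 2*(4*(-1/2)) = 2*(-2) = -4)
-151*((n + R(-5)) + J) = -151*((6 - 5) - 4) = -151*(1 - 4) = -151*(-3) = 453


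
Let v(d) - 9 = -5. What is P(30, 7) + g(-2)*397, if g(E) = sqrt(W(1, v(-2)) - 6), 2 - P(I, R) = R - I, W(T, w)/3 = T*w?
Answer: 25 + 397*sqrt(6) ≈ 997.45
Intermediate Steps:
v(d) = 4 (v(d) = 9 - 5 = 4)
W(T, w) = 3*T*w (W(T, w) = 3*(T*w) = 3*T*w)
P(I, R) = 2 + I - R (P(I, R) = 2 - (R - I) = 2 + (I - R) = 2 + I - R)
g(E) = sqrt(6) (g(E) = sqrt(3*1*4 - 6) = sqrt(12 - 6) = sqrt(6))
P(30, 7) + g(-2)*397 = (2 + 30 - 1*7) + sqrt(6)*397 = (2 + 30 - 7) + 397*sqrt(6) = 25 + 397*sqrt(6)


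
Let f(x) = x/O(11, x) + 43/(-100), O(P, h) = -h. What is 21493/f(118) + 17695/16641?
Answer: -35763970915/2379663 ≈ -15029.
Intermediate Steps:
f(x) = -143/100 (f(x) = x/((-x)) + 43/(-100) = x*(-1/x) + 43*(-1/100) = -1 - 43/100 = -143/100)
21493/f(118) + 17695/16641 = 21493/(-143/100) + 17695/16641 = 21493*(-100/143) + 17695*(1/16641) = -2149300/143 + 17695/16641 = -35763970915/2379663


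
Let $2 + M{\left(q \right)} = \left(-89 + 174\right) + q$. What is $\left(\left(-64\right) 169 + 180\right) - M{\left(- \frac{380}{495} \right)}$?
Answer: $- \frac{1061105}{99} \approx -10718.0$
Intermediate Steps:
$M{\left(q \right)} = 83 + q$ ($M{\left(q \right)} = -2 + \left(\left(-89 + 174\right) + q\right) = -2 + \left(85 + q\right) = 83 + q$)
$\left(\left(-64\right) 169 + 180\right) - M{\left(- \frac{380}{495} \right)} = \left(\left(-64\right) 169 + 180\right) - \left(83 - \frac{380}{495}\right) = \left(-10816 + 180\right) - \left(83 - \frac{76}{99}\right) = -10636 - \left(83 - \frac{76}{99}\right) = -10636 - \frac{8141}{99} = - \frac{1061105}{99}$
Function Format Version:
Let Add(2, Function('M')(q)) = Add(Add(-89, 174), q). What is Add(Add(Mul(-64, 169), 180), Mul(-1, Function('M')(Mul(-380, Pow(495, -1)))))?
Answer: Rational(-1061105, 99) ≈ -10718.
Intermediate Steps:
Function('M')(q) = Add(83, q) (Function('M')(q) = Add(-2, Add(Add(-89, 174), q)) = Add(-2, Add(85, q)) = Add(83, q))
Add(Add(Mul(-64, 169), 180), Mul(-1, Function('M')(Mul(-380, Pow(495, -1))))) = Add(Add(Mul(-64, 169), 180), Mul(-1, Add(83, Mul(-380, Pow(495, -1))))) = Add(Add(-10816, 180), Mul(-1, Add(83, Mul(-380, Rational(1, 495))))) = Add(-10636, Mul(-1, Add(83, Rational(-76, 99)))) = Add(-10636, Mul(-1, Rational(8141, 99))) = Add(-10636, Rational(-8141, 99)) = Rational(-1061105, 99)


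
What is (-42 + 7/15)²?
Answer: 388129/225 ≈ 1725.0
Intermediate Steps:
(-42 + 7/15)² = (-623/15)² = 388129/225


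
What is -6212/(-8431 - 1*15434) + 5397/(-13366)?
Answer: -45769813/318979590 ≈ -0.14349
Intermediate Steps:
-6212/(-8431 - 1*15434) + 5397/(-13366) = -6212/(-8431 - 15434) + 5397*(-1/13366) = -6212/(-23865) - 5397/13366 = -6212*(-1/23865) - 5397/13366 = 6212/23865 - 5397/13366 = -45769813/318979590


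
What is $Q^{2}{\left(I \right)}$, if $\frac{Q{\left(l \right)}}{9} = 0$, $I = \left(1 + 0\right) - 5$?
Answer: $0$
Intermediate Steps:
$I = -4$ ($I = 1 - 5 = -4$)
$Q{\left(l \right)} = 0$ ($Q{\left(l \right)} = 9 \cdot 0 = 0$)
$Q^{2}{\left(I \right)} = 0^{2} = 0$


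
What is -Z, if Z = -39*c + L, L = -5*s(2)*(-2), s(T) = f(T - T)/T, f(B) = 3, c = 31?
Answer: 1194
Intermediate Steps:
s(T) = 3/T
L = 15 (L = -15/2*(-2) = 15)
Z = -1194 (Z = -39*31 + 15 = -1209 + 15 = -1194)
-Z = -1*(-1194) = 1194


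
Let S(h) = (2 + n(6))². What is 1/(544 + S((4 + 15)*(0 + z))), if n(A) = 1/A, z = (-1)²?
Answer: 36/19753 ≈ 0.0018225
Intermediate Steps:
z = 1
S(h) = 169/36 (S(h) = (2 + 1/6)² = (2 + ⅙)² = (13/6)² = 169/36)
1/(544 + S((4 + 15)*(0 + z))) = 1/(544 + 169/36) = 1/(19753/36) = 36/19753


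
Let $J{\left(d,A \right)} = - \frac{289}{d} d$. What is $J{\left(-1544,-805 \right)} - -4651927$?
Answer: $4651638$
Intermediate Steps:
$J{\left(d,A \right)} = -289$
$J{\left(-1544,-805 \right)} - -4651927 = -289 - -4651927 = -289 + 4651927 = 4651638$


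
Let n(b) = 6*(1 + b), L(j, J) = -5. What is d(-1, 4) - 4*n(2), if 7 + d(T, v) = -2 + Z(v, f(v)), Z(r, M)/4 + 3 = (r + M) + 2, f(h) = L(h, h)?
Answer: -89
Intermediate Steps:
f(h) = -5
Z(r, M) = -4 + 4*M + 4*r (Z(r, M) = -12 + 4*((r + M) + 2) = -12 + 4*((M + r) + 2) = -12 + 4*(2 + M + r) = -12 + (8 + 4*M + 4*r) = -4 + 4*M + 4*r)
d(T, v) = -33 + 4*v (d(T, v) = -7 + (-2 + (-4 + 4*(-5) + 4*v)) = -7 + (-2 + (-4 - 20 + 4*v)) = -7 + (-2 + (-24 + 4*v)) = -7 + (-26 + 4*v) = -33 + 4*v)
n(b) = 6 + 6*b
d(-1, 4) - 4*n(2) = (-33 + 4*4) - 4*(6 + 6*2) = (-33 + 16) - 4*(6 + 12) = -17 - 4*18 = -17 - 72 = -89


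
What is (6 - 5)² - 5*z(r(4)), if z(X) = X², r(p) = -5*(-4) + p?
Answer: -2879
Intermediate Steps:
r(p) = 20 + p
(6 - 5)² - 5*z(r(4)) = (6 - 5)² - 5*(20 + 4)² = 1² - 5*24² = 1 - 5*576 = 1 - 2880 = -2879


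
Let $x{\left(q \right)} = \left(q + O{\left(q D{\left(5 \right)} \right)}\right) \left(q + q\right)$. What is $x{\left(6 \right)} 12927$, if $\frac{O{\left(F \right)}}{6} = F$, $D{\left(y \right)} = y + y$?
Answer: $56775384$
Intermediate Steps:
$D{\left(y \right)} = 2 y$
$O{\left(F \right)} = 6 F$
$x{\left(q \right)} = 122 q^{2}$ ($x{\left(q \right)} = \left(q + 6 q 2 \cdot 5\right) \left(q + q\right) = \left(q + 6 q 10\right) 2 q = \left(q + 6 \cdot 10 q\right) 2 q = \left(q + 60 q\right) 2 q = 61 q 2 q = 122 q^{2}$)
$x{\left(6 \right)} 12927 = 122 \cdot 6^{2} \cdot 12927 = 122 \cdot 36 \cdot 12927 = 4392 \cdot 12927 = 56775384$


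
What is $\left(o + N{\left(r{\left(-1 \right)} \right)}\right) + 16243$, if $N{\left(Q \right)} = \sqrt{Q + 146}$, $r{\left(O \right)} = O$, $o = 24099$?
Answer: $40342 + \sqrt{145} \approx 40354.0$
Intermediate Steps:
$N{\left(Q \right)} = \sqrt{146 + Q}$
$\left(o + N{\left(r{\left(-1 \right)} \right)}\right) + 16243 = \left(24099 + \sqrt{146 - 1}\right) + 16243 = \left(24099 + \sqrt{145}\right) + 16243 = 40342 + \sqrt{145}$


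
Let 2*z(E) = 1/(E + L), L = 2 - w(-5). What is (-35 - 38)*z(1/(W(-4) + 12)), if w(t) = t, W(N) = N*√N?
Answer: -53582/10361 + 292*I/10361 ≈ -5.1715 + 0.028183*I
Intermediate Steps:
W(N) = N^(3/2)
L = 7 (L = 2 - 1*(-5) = 2 + 5 = 7)
z(E) = 1/(2*(7 + E)) (z(E) = 1/(2*(E + 7)) = 1/(2*(7 + E)))
(-35 - 38)*z(1/(W(-4) + 12)) = (-35 - 38)*(1/(2*(7 + 1/((-4)^(3/2) + 12)))) = -73/(2*(7 + 1/(-8*I + 12))) = -73/(2*(7 + 1/(12 - 8*I))) = -73/(2*(7 + (12 + 8*I)/208))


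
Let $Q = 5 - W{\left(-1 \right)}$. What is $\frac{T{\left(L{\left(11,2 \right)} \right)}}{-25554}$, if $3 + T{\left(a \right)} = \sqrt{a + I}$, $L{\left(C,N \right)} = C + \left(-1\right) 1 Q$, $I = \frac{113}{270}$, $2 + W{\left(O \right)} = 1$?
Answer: $\frac{1}{8518} - \frac{\sqrt{43890}}{2299860} \approx 2.6306 \cdot 10^{-5}$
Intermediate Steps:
$W{\left(O \right)} = -1$ ($W{\left(O \right)} = -2 + 1 = -1$)
$I = \frac{113}{270}$ ($I = 113 \cdot \frac{1}{270} = \frac{113}{270} \approx 0.41852$)
$Q = 6$ ($Q = 5 - -1 = 5 + 1 = 6$)
$L{\left(C,N \right)} = -6 + C$ ($L{\left(C,N \right)} = C + \left(-1\right) 1 \cdot 6 = C - 6 = -6 + C$)
$T{\left(a \right)} = -3 + \sqrt{\frac{113}{270} + a}$ ($T{\left(a \right)} = -3 + \sqrt{a + \frac{113}{270}} = -3 + \sqrt{\frac{113}{270} + a}$)
$\frac{T{\left(L{\left(11,2 \right)} \right)}}{-25554} = \frac{-3 + \frac{\sqrt{3390 + 8100 \left(-6 + 11\right)}}{90}}{-25554} = \left(-3 + \frac{\sqrt{3390 + 8100 \cdot 5}}{90}\right) \left(- \frac{1}{25554}\right) = \left(-3 + \frac{\sqrt{3390 + 40500}}{90}\right) \left(- \frac{1}{25554}\right) = \left(-3 + \frac{\sqrt{43890}}{90}\right) \left(- \frac{1}{25554}\right) = \frac{1}{8518} - \frac{\sqrt{43890}}{2299860}$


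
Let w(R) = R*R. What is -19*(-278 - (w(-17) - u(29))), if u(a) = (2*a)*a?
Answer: -21185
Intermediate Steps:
w(R) = R²
u(a) = 2*a²
-19*(-278 - (w(-17) - u(29))) = -19*(-278 - ((-17)² - 2*29²)) = -19*(-278 - (289 - 2*841)) = -19*(-278 - (289 - 1*1682)) = -19*(-278 - (289 - 1682)) = -19*(-278 - 1*(-1393)) = -19*(-278 + 1393) = -19*1115 = -21185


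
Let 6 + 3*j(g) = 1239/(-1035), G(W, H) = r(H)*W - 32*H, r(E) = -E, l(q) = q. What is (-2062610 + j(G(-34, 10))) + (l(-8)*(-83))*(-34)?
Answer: -2158169993/1035 ≈ -2.0852e+6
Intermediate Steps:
G(W, H) = -32*H - H*W (G(W, H) = (-H)*W - 32*H = -H*W - 32*H = -32*H - H*W)
j(g) = -2483/1035 (j(g) = -2 + (1239/(-1035))/3 = -2 + (1239*(-1/1035))/3 = -2 + (⅓)*(-413/345) = -2 - 413/1035 = -2483/1035)
(-2062610 + j(G(-34, 10))) + (l(-8)*(-83))*(-34) = (-2062610 - 2483/1035) - 8*(-83)*(-34) = -2134803833/1035 + 664*(-34) = -2134803833/1035 - 22576 = -2158169993/1035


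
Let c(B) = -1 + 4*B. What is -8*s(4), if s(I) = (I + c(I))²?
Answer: -2888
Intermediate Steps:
s(I) = (-1 + 5*I)² (s(I) = (I + (-1 + 4*I))² = (-1 + 5*I)²)
-8*s(4) = -8*(-1 + 5*4)² = -8*(-1 + 20)² = -8*19² = -8*361 = -2888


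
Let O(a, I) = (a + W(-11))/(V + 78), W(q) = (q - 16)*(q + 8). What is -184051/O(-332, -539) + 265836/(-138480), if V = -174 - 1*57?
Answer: -324969687023/2896540 ≈ -1.1219e+5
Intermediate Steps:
V = -231 (V = -174 - 57 = -231)
W(q) = (-16 + q)*(8 + q)
O(a, I) = -9/17 - a/153 (O(a, I) = (a + (-128 + (-11)**2 - 8*(-11)))/(-231 + 78) = (a + (-128 + 121 + 88))/(-153) = (a + 81)*(-1/153) = (81 + a)*(-1/153) = -9/17 - a/153)
-184051/O(-332, -539) + 265836/(-138480) = -184051/(-9/17 - 1/153*(-332)) + 265836/(-138480) = -184051/(-9/17 + 332/153) + 265836*(-1/138480) = -184051/251/153 - 22153/11540 = -184051*153/251 - 22153/11540 = -28159803/251 - 22153/11540 = -324969687023/2896540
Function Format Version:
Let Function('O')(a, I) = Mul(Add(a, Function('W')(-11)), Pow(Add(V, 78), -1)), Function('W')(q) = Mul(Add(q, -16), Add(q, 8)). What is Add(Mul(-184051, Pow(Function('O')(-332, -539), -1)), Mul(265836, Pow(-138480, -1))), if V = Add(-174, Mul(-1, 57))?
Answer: Rational(-324969687023, 2896540) ≈ -1.1219e+5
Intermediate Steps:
V = -231 (V = Add(-174, -57) = -231)
Function('W')(q) = Mul(Add(-16, q), Add(8, q))
Function('O')(a, I) = Add(Rational(-9, 17), Mul(Rational(-1, 153), a)) (Function('O')(a, I) = Mul(Add(a, Add(-128, Pow(-11, 2), Mul(-8, -11))), Pow(Add(-231, 78), -1)) = Mul(Add(a, Add(-128, 121, 88)), Pow(-153, -1)) = Mul(Add(a, 81), Rational(-1, 153)) = Mul(Add(81, a), Rational(-1, 153)) = Add(Rational(-9, 17), Mul(Rational(-1, 153), a)))
Add(Mul(-184051, Pow(Function('O')(-332, -539), -1)), Mul(265836, Pow(-138480, -1))) = Add(Mul(-184051, Pow(Add(Rational(-9, 17), Mul(Rational(-1, 153), -332)), -1)), Mul(265836, Pow(-138480, -1))) = Add(Mul(-184051, Pow(Add(Rational(-9, 17), Rational(332, 153)), -1)), Mul(265836, Rational(-1, 138480))) = Add(Mul(-184051, Pow(Rational(251, 153), -1)), Rational(-22153, 11540)) = Add(Mul(-184051, Rational(153, 251)), Rational(-22153, 11540)) = Add(Rational(-28159803, 251), Rational(-22153, 11540)) = Rational(-324969687023, 2896540)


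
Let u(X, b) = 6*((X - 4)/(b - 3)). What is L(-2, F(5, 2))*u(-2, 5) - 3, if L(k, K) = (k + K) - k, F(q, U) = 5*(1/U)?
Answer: -48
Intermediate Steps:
F(q, U) = 5/U
u(X, b) = 6*(-4 + X)/(-3 + b) (u(X, b) = 6*((-4 + X)/(-3 + b)) = 6*(-4 + X)/(-3 + b))
L(k, K) = K (L(k, K) = (K + k) - k = K)
L(-2, F(5, 2))*u(-2, 5) - 3 = (5/2)*(6*(-4 - 2)/(-3 + 5)) - 3 = (5*(½))*(6*(-6)/2) - 3 = 5*(6*(½)*(-6))/2 - 3 = (5/2)*(-18) - 3 = -45 - 3 = -48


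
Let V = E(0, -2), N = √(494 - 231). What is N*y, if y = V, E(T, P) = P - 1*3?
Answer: -5*√263 ≈ -81.086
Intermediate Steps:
E(T, P) = -3 + P (E(T, P) = P - 3 = -3 + P)
N = √263 ≈ 16.217
V = -5 (V = -3 - 2 = -5)
y = -5
N*y = √263*(-5) = -5*√263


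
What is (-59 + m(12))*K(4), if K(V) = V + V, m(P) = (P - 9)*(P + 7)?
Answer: -16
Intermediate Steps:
m(P) = (-9 + P)*(7 + P)
K(V) = 2*V
(-59 + m(12))*K(4) = (-59 + (-63 + 12**2 - 2*12))*(2*4) = (-59 + (-63 + 144 - 24))*8 = (-59 + 57)*8 = -2*8 = -16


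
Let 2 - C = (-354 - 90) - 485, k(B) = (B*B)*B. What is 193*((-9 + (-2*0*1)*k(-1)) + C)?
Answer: 177946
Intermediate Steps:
k(B) = B³ (k(B) = B²*B = B³)
C = 931 (C = 2 - ((-354 - 90) - 485) = 2 - (-444 - 485) = 2 - 1*(-929) = 2 + 929 = 931)
193*((-9 + (-2*0*1)*k(-1)) + C) = 193*((-9 + (-2*0*1)*(-1)³) + 931) = 193*((-9 + (0*1)*(-1)) + 931) = 193*((-9 + 0*(-1)) + 931) = 193*((-9 + 0) + 931) = 193*(-9 + 931) = 193*922 = 177946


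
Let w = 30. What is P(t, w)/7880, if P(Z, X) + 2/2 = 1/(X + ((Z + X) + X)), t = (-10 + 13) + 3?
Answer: -19/151296 ≈ -0.00012558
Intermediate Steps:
t = 6 (t = 3 + 3 = 6)
P(Z, X) = -1 + 1/(Z + 3*X) (P(Z, X) = -1 + 1/(X + ((Z + X) + X)) = -1 + 1/(X + ((X + Z) + X)) = -1 + 1/(X + (Z + 2*X)) = -1 + 1/(Z + 3*X))
P(t, w)/7880 = ((1 - 1*6 - 3*30)/(6 + 3*30))/7880 = ((1 - 6 - 90)/(6 + 90))*(1/7880) = (-95/96)*(1/7880) = ((1/96)*(-95))*(1/7880) = -95/96*1/7880 = -19/151296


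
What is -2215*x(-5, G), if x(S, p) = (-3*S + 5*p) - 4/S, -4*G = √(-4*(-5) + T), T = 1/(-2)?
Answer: -34997 + 11075*√78/8 ≈ -22771.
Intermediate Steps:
T = -½ (T = 1*(-½) = -½ ≈ -0.50000)
G = -√78/8 (G = -√(-4*(-5) - ½)/4 = -√(20 - ½)/4 = -√78/8 ≈ -1.1040)
x(S, p) = -4/S - 3*S + 5*p
-2215*x(-5, G) = -2215*(-4/(-5) - 3*(-5) + 5*(-√78/8)) = -2215*(-4*(-⅕) + 15 - 5*√78/8) = -2215*(⅘ + 15 - 5*√78/8) = -2215*(79/5 - 5*√78/8) = -34997 + 11075*√78/8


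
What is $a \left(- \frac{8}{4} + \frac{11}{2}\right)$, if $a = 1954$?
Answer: $6839$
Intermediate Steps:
$a \left(- \frac{8}{4} + \frac{11}{2}\right) = 1954 \left(- \frac{8}{4} + \frac{11}{2}\right) = 1954 \left(\left(-8\right) \frac{1}{4} + 11 \cdot \frac{1}{2}\right) = 1954 \left(-2 + \frac{11}{2}\right) = 1954 \cdot \frac{7}{2} = 6839$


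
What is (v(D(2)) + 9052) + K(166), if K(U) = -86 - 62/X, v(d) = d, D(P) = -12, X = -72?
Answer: 322375/36 ≈ 8954.9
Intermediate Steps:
K(U) = -3065/36 (K(U) = -86 - 62/(-72) = -86 - 62*(-1/72) = -86 + 31/36 = -3065/36)
(v(D(2)) + 9052) + K(166) = (-12 + 9052) - 3065/36 = 9040 - 3065/36 = 322375/36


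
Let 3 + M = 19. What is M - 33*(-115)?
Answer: 3811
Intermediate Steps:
M = 16 (M = -3 + 19 = 16)
M - 33*(-115) = 16 - 33*(-115) = 16 + 3795 = 3811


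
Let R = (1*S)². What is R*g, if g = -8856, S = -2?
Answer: -35424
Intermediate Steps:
R = 4 (R = (1*(-2))² = (-2)² = 4)
R*g = 4*(-8856) = -35424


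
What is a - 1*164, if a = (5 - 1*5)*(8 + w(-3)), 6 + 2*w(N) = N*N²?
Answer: -164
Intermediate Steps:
w(N) = -3 + N³/2 (w(N) = -3 + (N*N²)/2 = -3 + N³/2)
a = 0 (a = (5 - 1*5)*(8 + (-3 + (½)*(-3)³)) = (5 - 5)*(8 + (-3 + (½)*(-27))) = 0*(8 + (-3 - 27/2)) = 0*(8 - 33/2) = 0*(-17/2) = 0)
a - 1*164 = 0 - 1*164 = 0 - 164 = -164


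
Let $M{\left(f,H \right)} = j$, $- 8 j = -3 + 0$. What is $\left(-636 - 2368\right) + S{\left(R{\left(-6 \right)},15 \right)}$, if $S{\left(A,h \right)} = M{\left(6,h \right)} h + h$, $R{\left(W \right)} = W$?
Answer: $- \frac{23867}{8} \approx -2983.4$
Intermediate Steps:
$j = \frac{3}{8}$ ($j = - \frac{-3 + 0}{8} = \left(- \frac{1}{8}\right) \left(-3\right) = \frac{3}{8} \approx 0.375$)
$M{\left(f,H \right)} = \frac{3}{8}$
$S{\left(A,h \right)} = \frac{11 h}{8}$ ($S{\left(A,h \right)} = \frac{3 h}{8} + h = \frac{11 h}{8}$)
$\left(-636 - 2368\right) + S{\left(R{\left(-6 \right)},15 \right)} = \left(-636 - 2368\right) + \frac{11}{8} \cdot 15 = -3004 + \frac{165}{8} = - \frac{23867}{8}$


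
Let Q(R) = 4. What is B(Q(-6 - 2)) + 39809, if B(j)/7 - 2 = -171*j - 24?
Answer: 34867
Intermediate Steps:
B(j) = -154 - 1197*j (B(j) = 14 + 7*(-171*j - 24) = 14 + 7*(-24 - 171*j) = 14 + (-168 - 1197*j) = -154 - 1197*j)
B(Q(-6 - 2)) + 39809 = (-154 - 1197*4) + 39809 = (-154 - 4788) + 39809 = -4942 + 39809 = 34867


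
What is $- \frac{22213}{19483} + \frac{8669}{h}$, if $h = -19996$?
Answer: $- \frac{613069275}{389582068} \approx -1.5737$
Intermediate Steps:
$- \frac{22213}{19483} + \frac{8669}{h} = - \frac{22213}{19483} + \frac{8669}{-19996} = \left(-22213\right) \frac{1}{19483} + 8669 \left(- \frac{1}{19996}\right) = - \frac{22213}{19483} - \frac{8669}{19996} = - \frac{613069275}{389582068}$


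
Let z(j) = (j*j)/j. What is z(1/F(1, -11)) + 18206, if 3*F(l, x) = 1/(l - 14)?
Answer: 18167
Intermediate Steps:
F(l, x) = 1/(3*(-14 + l)) (F(l, x) = 1/(3*(l - 14)) = 1/(3*(-14 + l)))
z(j) = j (z(j) = j**2/j = j)
z(1/F(1, -11)) + 18206 = 1/(1/(3*(-14 + 1))) + 18206 = 1/((1/3)/(-13)) + 18206 = 1/((1/3)*(-1/13)) + 18206 = 1/(-1/39) + 18206 = -39 + 18206 = 18167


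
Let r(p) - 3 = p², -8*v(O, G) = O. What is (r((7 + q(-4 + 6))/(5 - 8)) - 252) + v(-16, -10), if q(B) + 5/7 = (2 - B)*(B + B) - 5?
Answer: -12094/49 ≈ -246.82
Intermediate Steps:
v(O, G) = -O/8
q(B) = -40/7 + 2*B*(2 - B) (q(B) = -5/7 + ((2 - B)*(B + B) - 5) = -5/7 + ((2 - B)*(2*B) - 5) = -5/7 + (2*B*(2 - B) - 5) = -5/7 + (-5 + 2*B*(2 - B)) = -40/7 + 2*B*(2 - B))
r(p) = 3 + p²
(r((7 + q(-4 + 6))/(5 - 8)) - 252) + v(-16, -10) = ((3 + ((7 + (-40/7 - 2*(-4 + 6)² + 4*(-4 + 6)))/(5 - 8))²) - 252) - ⅛*(-16) = ((3 + ((7 + (-40/7 - 2*2² + 4*2))/(-3))²) - 252) + 2 = ((3 + ((7 + (-40/7 - 2*4 + 8))*(-⅓))²) - 252) + 2 = ((3 + ((7 + (-40/7 - 8 + 8))*(-⅓))²) - 252) + 2 = ((3 + ((7 - 40/7)*(-⅓))²) - 252) + 2 = ((3 + ((9/7)*(-⅓))²) - 252) + 2 = ((3 + (-3/7)²) - 252) + 2 = ((3 + 9/49) - 252) + 2 = (156/49 - 252) + 2 = -12192/49 + 2 = -12094/49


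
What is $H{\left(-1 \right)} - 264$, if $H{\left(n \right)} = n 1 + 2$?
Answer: $-263$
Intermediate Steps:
$H{\left(n \right)} = 2 + n$ ($H{\left(n \right)} = n + 2 = 2 + n$)
$H{\left(-1 \right)} - 264 = \left(2 - 1\right) - 264 = 1 - 264 = -263$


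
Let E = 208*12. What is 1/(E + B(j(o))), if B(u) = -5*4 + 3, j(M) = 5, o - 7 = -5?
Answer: 1/2479 ≈ 0.00040339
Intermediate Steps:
o = 2 (o = 7 - 5 = 2)
B(u) = -17 (B(u) = -20 + 3 = -17)
E = 2496
1/(E + B(j(o))) = 1/(2496 - 17) = 1/2479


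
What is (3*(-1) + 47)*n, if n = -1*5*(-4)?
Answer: 880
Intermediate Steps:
n = 20 (n = -5*(-4) = 20)
(3*(-1) + 47)*n = (3*(-1) + 47)*20 = (-3 + 47)*20 = 44*20 = 880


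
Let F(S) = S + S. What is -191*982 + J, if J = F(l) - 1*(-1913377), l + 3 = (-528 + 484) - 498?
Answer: 1724725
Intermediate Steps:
l = -545 (l = -3 + ((-528 + 484) - 498) = -3 + (-44 - 498) = -3 - 542 = -545)
F(S) = 2*S
J = 1912287 (J = 2*(-545) - 1*(-1913377) = -1090 + 1913377 = 1912287)
-191*982 + J = -191*982 + 1912287 = -187562 + 1912287 = 1724725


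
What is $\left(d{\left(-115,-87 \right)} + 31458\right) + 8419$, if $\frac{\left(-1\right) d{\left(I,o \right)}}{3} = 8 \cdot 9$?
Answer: $39661$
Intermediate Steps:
$d{\left(I,o \right)} = -216$ ($d{\left(I,o \right)} = - 3 \cdot 8 \cdot 9 = \left(-3\right) 72 = -216$)
$\left(d{\left(-115,-87 \right)} + 31458\right) + 8419 = \left(-216 + 31458\right) + 8419 = 31242 + 8419 = 39661$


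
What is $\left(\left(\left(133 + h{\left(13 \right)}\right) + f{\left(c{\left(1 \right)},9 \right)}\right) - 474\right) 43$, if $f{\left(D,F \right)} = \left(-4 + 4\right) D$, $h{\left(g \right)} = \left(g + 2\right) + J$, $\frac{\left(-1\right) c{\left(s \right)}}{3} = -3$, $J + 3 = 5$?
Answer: $-13932$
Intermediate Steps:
$J = 2$ ($J = -3 + 5 = 2$)
$c{\left(s \right)} = 9$ ($c{\left(s \right)} = \left(-3\right) \left(-3\right) = 9$)
$h{\left(g \right)} = 4 + g$ ($h{\left(g \right)} = \left(g + 2\right) + 2 = \left(2 + g\right) + 2 = 4 + g$)
$f{\left(D,F \right)} = 0$ ($f{\left(D,F \right)} = 0 D = 0$)
$\left(\left(\left(133 + h{\left(13 \right)}\right) + f{\left(c{\left(1 \right)},9 \right)}\right) - 474\right) 43 = \left(\left(\left(133 + \left(4 + 13\right)\right) + 0\right) - 474\right) 43 = \left(\left(\left(133 + 17\right) + 0\right) - 474\right) 43 = \left(\left(150 + 0\right) - 474\right) 43 = \left(150 - 474\right) 43 = \left(-324\right) 43 = -13932$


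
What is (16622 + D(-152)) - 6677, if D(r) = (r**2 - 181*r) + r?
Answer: 60409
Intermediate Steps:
D(r) = r**2 - 180*r
(16622 + D(-152)) - 6677 = (16622 - 152*(-180 - 152)) - 6677 = (16622 - 152*(-332)) - 6677 = (16622 + 50464) - 6677 = 67086 - 6677 = 60409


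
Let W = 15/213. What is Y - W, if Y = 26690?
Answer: 1894985/71 ≈ 26690.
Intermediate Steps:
W = 5/71 (W = 15*(1/213) = 5/71 ≈ 0.070423)
Y - W = 26690 - 1*5/71 = 26690 - 5/71 = 1894985/71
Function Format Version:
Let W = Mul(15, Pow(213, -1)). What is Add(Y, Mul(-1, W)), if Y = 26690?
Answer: Rational(1894985, 71) ≈ 26690.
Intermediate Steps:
W = Rational(5, 71) (W = Mul(15, Rational(1, 213)) = Rational(5, 71) ≈ 0.070423)
Add(Y, Mul(-1, W)) = Add(26690, Mul(-1, Rational(5, 71))) = Add(26690, Rational(-5, 71)) = Rational(1894985, 71)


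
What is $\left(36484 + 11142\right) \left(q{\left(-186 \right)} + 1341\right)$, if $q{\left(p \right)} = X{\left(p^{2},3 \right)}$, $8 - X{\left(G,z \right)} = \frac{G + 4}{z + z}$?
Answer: $- \frac{631187378}{3} \approx -2.104 \cdot 10^{8}$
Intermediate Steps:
$X{\left(G,z \right)} = 8 - \frac{4 + G}{2 z}$ ($X{\left(G,z \right)} = 8 - \frac{G + 4}{z + z} = 8 - \frac{4 + G}{2 z}$)
$q{\left(p \right)} = \frac{22}{3} - \frac{p^{2}}{6}$ ($q{\left(p \right)} = \frac{-4 - p^{2} + 16 \cdot 3}{2 \cdot 3} = \frac{1}{2} \cdot \frac{1}{3} \left(-4 - p^{2} + 48\right) = \frac{1}{2} \cdot \frac{1}{3} \left(44 - p^{2}\right) = \frac{22}{3} - \frac{p^{2}}{6}$)
$\left(36484 + 11142\right) \left(q{\left(-186 \right)} + 1341\right) = \left(36484 + 11142\right) \left(\left(\frac{22}{3} - \frac{\left(-186\right)^{2}}{6}\right) + 1341\right) = 47626 \left(\left(\frac{22}{3} - 5766\right) + 1341\right) = 47626 \left(- \frac{17276}{3} + 1341\right) = 47626 \left(- \frac{13253}{3}\right) = - \frac{631187378}{3}$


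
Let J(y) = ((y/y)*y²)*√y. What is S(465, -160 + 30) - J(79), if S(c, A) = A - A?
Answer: -6241*√79 ≈ -55471.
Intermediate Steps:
S(c, A) = 0
J(y) = y^(5/2) (J(y) = (1*y²)*√y = y²*√y = y^(5/2))
S(465, -160 + 30) - J(79) = 0 - 79^(5/2) = 0 - 6241*√79 = -6241*√79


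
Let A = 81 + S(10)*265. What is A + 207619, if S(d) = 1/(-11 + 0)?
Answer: 2284435/11 ≈ 2.0768e+5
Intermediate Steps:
S(d) = -1/11 (S(d) = 1/(-11) = -1/11)
A = 626/11 (A = 81 - 1/11*265 = 81 - 265/11 = 626/11 ≈ 56.909)
A + 207619 = 626/11 + 207619 = 2284435/11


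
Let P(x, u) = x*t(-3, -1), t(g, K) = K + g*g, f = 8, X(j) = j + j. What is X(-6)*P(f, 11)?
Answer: -768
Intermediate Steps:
X(j) = 2*j
t(g, K) = K + g²
P(x, u) = 8*x (P(x, u) = x*(-1 + (-3)²) = x*(-1 + 9) = x*8 = 8*x)
X(-6)*P(f, 11) = (2*(-6))*(8*8) = -12*64 = -768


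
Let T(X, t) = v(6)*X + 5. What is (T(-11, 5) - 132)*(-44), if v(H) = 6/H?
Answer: 6072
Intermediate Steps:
T(X, t) = 5 + X (T(X, t) = (6/6)*X + 5 = (6*(⅙))*X + 5 = 1*X + 5 = X + 5 = 5 + X)
(T(-11, 5) - 132)*(-44) = ((5 - 11) - 132)*(-44) = (-6 - 132)*(-44) = -138*(-44) = 6072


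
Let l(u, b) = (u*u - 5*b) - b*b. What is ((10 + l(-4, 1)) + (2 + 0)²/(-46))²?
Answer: 209764/529 ≈ 396.53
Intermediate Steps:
l(u, b) = u² - b² - 5*b (l(u, b) = (u² - 5*b) - b² = u² - b² - 5*b)
((10 + l(-4, 1)) + (2 + 0)²/(-46))² = ((10 + ((-4)² - 1*1² - 5*1)) + (2 + 0)²/(-46))² = ((10 + (16 - 1*1 - 5)) + 2²*(-1/46))² = ((10 + (16 - 1 - 5)) + 4*(-1/46))² = ((10 + 10) - 2/23)² = (20 - 2/23)² = (458/23)² = 209764/529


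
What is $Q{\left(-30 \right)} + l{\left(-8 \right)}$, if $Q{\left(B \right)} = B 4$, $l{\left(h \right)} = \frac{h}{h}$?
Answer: $-119$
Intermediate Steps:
$l{\left(h \right)} = 1$
$Q{\left(B \right)} = 4 B$
$Q{\left(-30 \right)} + l{\left(-8 \right)} = 4 \left(-30\right) + 1 = -120 + 1 = -119$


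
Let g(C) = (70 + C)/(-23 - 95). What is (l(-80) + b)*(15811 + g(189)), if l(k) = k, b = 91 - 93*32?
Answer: -5531026635/118 ≈ -4.6873e+7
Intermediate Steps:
g(C) = -35/59 - C/118 (g(C) = (70 + C)/(-118) = (70 + C)*(-1/118) = -35/59 - C/118)
b = -2885 (b = 91 - 2976 = -2885)
(l(-80) + b)*(15811 + g(189)) = (-80 - 2885)*(15811 + (-35/59 - 1/118*189)) = -2965*(15811 + (-35/59 - 189/118)) = -2965*(15811 - 259/118) = -2965*1865439/118 = -5531026635/118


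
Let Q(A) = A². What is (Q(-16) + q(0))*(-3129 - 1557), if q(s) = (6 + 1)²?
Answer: -1429230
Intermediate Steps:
q(s) = 49 (q(s) = 7² = 49)
(Q(-16) + q(0))*(-3129 - 1557) = ((-16)² + 49)*(-3129 - 1557) = (256 + 49)*(-4686) = 305*(-4686) = -1429230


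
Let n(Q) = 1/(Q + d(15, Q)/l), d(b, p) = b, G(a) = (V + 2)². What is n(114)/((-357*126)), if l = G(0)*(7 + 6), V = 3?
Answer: -65/333451566 ≈ -1.9493e-7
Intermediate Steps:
G(a) = 25 (G(a) = (3 + 2)² = 5² = 25)
l = 325 (l = 25*(7 + 6) = 25*13 = 325)
n(Q) = 1/(3/65 + Q) (n(Q) = 1/(Q + 15/325) = 1/(Q + 15*(1/325)) = 1/(Q + 3/65) = 1/(3/65 + Q))
n(114)/((-357*126)) = (65/(3 + 65*114))/((-357*126)) = (65/(3 + 7410))/(-44982) = (65/7413)*(-1/44982) = -65/333451566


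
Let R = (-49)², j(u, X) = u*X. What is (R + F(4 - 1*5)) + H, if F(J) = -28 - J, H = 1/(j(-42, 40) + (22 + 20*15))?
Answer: 3223891/1358 ≈ 2374.0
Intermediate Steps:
j(u, X) = X*u
R = 2401
H = -1/1358 (H = 1/(40*(-42) + (22 + 20*15)) = 1/(-1680 + (22 + 300)) = 1/(-1680 + 322) = 1/(-1358) = -1/1358 ≈ -0.00073638)
(R + F(4 - 1*5)) + H = (2401 + (-28 - (4 - 1*5))) - 1/1358 = (2401 + (-28 - (4 - 5))) - 1/1358 = (2401 + (-28 - 1*(-1))) - 1/1358 = (2401 + (-28 + 1)) - 1/1358 = (2401 - 27) - 1/1358 = 2374 - 1/1358 = 3223891/1358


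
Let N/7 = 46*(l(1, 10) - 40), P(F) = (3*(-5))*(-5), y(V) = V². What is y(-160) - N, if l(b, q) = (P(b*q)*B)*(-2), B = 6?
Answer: 328280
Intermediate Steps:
P(F) = 75 (P(F) = -15*(-5) = 75)
l(b, q) = -900 (l(b, q) = (75*6)*(-2) = 450*(-2) = -900)
N = -302680 (N = 7*(46*(-900 - 40)) = 7*(46*(-940)) = 7*(-43240) = -302680)
y(-160) - N = (-160)² - 1*(-302680) = 25600 + 302680 = 328280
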